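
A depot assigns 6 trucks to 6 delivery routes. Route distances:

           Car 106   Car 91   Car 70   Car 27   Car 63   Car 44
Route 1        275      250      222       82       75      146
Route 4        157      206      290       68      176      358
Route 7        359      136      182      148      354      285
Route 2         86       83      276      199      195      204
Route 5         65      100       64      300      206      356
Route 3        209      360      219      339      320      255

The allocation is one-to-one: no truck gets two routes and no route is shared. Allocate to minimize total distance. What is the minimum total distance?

Minimum total: 684 km

Optimal: Car 106→Route 2 (86 km), Car 91→Route 7 (136 km), Car 70→Route 5 (64 km), Car 27→Route 4 (68 km), Car 63→Route 1 (75 km), Car 44→Route 3 (255 km) — total 86+136+64+68+75+255 = 684 km.
Min-entry greedy (repeatedly take the single cheapest remaining cell) gives 784 km, worse by 100.
Swapping Car 27↔Car 70 (Car 27→Route 5 300 km, Car 70→Route 4 290 km) adds 458.
Checked against all permutations: 684 km is optimal.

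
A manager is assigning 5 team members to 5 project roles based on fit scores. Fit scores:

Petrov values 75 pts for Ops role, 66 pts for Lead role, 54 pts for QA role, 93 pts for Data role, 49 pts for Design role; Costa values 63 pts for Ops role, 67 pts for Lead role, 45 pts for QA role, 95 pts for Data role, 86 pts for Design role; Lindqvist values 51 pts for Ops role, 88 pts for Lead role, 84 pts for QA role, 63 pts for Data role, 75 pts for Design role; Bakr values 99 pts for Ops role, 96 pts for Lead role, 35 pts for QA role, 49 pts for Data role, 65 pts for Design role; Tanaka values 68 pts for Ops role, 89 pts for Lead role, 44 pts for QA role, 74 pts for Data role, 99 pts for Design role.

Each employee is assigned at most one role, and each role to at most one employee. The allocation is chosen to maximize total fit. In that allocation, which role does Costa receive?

Costa receives Design role.

Treat this as an assignment problem: match each employee to one role.
Optimal: Petrov→Data role (93 pts), Costa→Design role (86 pts), Lindqvist→QA role (84 pts), Bakr→Ops role (99 pts), Tanaka→Lead role (89 pts) — total 93+86+84+99+89 = 451 pts.
Max-entry greedy (repeatedly take the single best remaining cell) gives 435 pts, worse by 16.
Next-best assignment: Petrov→Ops role, Costa→Data role, Lindqvist→QA role, Bakr→Lead role, Tanaka→Design role = 449 pts.
Swapping Costa↔Lindqvist (Costa→QA role 45 pts, Lindqvist→Design role 75 pts) loses 50.
No other one-to-one assignment exceeds 451 pts.
Costa's own top role is Data role (95 pts), but forcing Costa→Data role and reassigning the rest optimally gives only 449 pts — worse by 2.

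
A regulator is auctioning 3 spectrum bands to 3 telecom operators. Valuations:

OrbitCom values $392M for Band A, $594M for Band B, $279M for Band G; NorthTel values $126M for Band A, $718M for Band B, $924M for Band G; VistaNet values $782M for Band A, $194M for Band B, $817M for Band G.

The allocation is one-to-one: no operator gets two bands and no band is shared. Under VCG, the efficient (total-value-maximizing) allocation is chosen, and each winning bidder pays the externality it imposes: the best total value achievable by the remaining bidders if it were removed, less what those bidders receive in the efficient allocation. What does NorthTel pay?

NorthTel pays $35M.

Efficient allocation: OrbitCom→Band B ($594M), NorthTel→Band G ($924M), VistaNet→Band A ($782M); total welfare W = $2300M.
NorthTel receives Band G at value $924M, so the others get W − 924 = $1376M.
Without NorthTel: best allocation of the remaining 2 bidders over all 3 bands is OrbitCom→Band B ($594M), VistaNet→Band G ($817M), total $1411M.
VCG payment = (others' best without NorthTel) − (others' welfare with NorthTel) = 1411 − 1376 = $35M.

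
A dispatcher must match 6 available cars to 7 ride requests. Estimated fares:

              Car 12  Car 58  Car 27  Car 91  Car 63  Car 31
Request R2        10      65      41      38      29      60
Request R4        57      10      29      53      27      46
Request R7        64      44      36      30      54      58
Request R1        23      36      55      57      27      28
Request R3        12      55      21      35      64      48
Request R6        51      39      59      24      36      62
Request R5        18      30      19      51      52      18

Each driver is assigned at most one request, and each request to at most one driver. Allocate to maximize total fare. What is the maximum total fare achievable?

Maximum total: $363

This is a one-to-one assignment (maximum-weight bipartite matching).
Optimal: Car 12→Request R7 ($64), Car 58→Request R2 ($65), Car 27→Request R1 ($55), Car 91→Request R4 ($53), Car 63→Request R3 ($64), Car 31→Request R6 ($62) — total 64+65+55+53+64+62 = $363.
Max-entry greedy (repeatedly take the single best remaining cell) gives $341, worse by 22.
Swapping Car 12↔Car 31 (Car 12→Request R6 $51, Car 31→Request R7 $58) loses 17.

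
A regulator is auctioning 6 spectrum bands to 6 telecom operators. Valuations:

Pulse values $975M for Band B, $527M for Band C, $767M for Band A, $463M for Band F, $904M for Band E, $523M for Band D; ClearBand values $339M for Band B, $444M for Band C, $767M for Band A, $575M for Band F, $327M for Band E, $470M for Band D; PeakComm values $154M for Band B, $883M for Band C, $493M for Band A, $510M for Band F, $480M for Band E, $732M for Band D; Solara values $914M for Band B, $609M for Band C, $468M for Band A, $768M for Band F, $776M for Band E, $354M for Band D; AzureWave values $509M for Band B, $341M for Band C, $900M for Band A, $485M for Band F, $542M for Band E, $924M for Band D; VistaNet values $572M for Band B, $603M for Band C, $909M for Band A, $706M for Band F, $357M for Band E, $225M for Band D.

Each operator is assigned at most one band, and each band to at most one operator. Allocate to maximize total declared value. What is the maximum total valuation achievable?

Max total: $5109M

Treat this as an assignment problem: match each operator to one band.
Optimal: Pulse→Band E ($904M), ClearBand→Band F ($575M), PeakComm→Band C ($883M), Solara→Band B ($914M), AzureWave→Band D ($924M), VistaNet→Band A ($909M) — total 904+575+883+914+924+909 = $5109M.
Column-greedy (each band in turn goes to its best remaining operator) gives $4547M, worse by 562.
Next-best assignment: Pulse→Band E, ClearBand→Band A, PeakComm→Band C, Solara→Band B, AzureWave→Band D, VistaNet→Band F = $5098M.
Checked against all permutations: $5109M is optimal.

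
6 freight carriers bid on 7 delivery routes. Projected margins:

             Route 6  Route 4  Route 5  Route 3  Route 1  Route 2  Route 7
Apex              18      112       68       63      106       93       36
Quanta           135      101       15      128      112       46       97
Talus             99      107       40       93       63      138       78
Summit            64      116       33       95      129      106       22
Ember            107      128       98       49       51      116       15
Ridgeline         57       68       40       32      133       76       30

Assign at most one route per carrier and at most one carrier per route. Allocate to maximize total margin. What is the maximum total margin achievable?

Max total: $711k

Optimal: Apex→Route 4 ($112k), Quanta→Route 6 ($135k), Talus→Route 2 ($138k), Summit→Route 3 ($95k), Ember→Route 5 ($98k), Ridgeline→Route 1 ($133k) — total 112+135+138+95+98+133 = $711k.
Column-greedy (each route in turn goes to its best remaining carrier) gives $697k, worse by 14.
Swapping Apex↔Summit (Apex→Route 3 $63k, Summit→Route 4 $116k) loses 28.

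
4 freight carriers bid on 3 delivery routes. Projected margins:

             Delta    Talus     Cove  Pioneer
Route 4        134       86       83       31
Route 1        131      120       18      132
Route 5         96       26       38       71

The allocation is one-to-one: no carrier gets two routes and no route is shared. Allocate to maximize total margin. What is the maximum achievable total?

Optimal: Delta→Route 4 ($134k), Talus→Route 1 ($120k), Pioneer→Route 5 ($71k) — total 134+120+71 = $325k.
Max-entry greedy (repeatedly take the single best remaining cell) gives $304k, worse by 21.
Next-best assignment: Talus→Route 4, Pioneer→Route 1, Delta→Route 5 = $314k.
Swapping Delta↔Pioneer (Delta→Route 5 $96k, Pioneer→Route 4 $31k) loses 78.
Every other assignment is strictly worse.

Maximum total: $325k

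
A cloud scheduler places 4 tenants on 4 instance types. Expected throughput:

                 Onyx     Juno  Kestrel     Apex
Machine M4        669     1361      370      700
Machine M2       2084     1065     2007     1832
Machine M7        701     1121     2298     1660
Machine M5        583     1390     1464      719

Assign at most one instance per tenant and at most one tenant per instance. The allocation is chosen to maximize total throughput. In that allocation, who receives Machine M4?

Optimal: Onyx→Machine M2 (2084 ops/s), Juno→Machine M4 (1361 ops/s), Kestrel→Machine M5 (1464 ops/s), Apex→Machine M7 (1660 ops/s) — total 2084+1361+1464+1660 = 6569 ops/s.
Row-greedy (each tenant in turn takes its best remaining instance) gives 6472 ops/s, worse by 97.
Next-best assignment: Onyx→Machine M2, Juno→Machine M5, Kestrel→Machine M7, Apex→Machine M4 = 6472 ops/s.
No other one-to-one assignment exceeds 6569 ops/s.
Juno's own top instance is Machine M5 (1390 ops/s), but forcing Juno→Machine M5 and reassigning the rest optimally gives only 6472 ops/s — worse by 97.

Juno receives Machine M4.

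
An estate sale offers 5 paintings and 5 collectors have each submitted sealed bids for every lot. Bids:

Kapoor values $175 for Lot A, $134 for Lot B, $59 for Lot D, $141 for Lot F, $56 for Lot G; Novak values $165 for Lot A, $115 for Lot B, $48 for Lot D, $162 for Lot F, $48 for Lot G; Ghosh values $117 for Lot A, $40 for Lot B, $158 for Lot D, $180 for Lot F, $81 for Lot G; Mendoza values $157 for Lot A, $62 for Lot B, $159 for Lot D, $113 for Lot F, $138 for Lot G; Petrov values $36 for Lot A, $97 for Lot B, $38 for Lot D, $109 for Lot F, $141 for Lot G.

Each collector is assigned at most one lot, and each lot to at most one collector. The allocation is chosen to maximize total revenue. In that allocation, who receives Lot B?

Optimal: Kapoor→Lot B ($134), Novak→Lot A ($165), Ghosh→Lot F ($180), Mendoza→Lot D ($159), Petrov→Lot G ($141) — total 134+165+180+159+141 = $779.
Row-greedy (each collector in turn takes its best remaining lot) gives $730, worse by 49.
No other one-to-one assignment exceeds $779.
Kapoor's own top lot is Lot A ($175), but forcing Kapoor→Lot A and reassigning the rest optimally gives only $770 — worse by 9.

Kapoor receives Lot B.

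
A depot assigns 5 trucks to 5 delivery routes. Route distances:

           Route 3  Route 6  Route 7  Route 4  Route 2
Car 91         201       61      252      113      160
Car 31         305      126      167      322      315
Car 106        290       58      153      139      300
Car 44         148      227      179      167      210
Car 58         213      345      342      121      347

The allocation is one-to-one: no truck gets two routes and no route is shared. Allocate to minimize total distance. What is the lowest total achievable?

Treat this as an assignment problem: match each truck to one route.
Optimal: Car 91→Route 2 (160 km), Car 31→Route 7 (167 km), Car 106→Route 6 (58 km), Car 44→Route 3 (148 km), Car 58→Route 4 (121 km) — total 160+167+58+148+121 = 654 km.
Column-greedy (each route in turn goes to its cheapest remaining truck) gives 833 km, worse by 179.
Next-best assignment: Car 91→Route 2, Car 31→Route 6, Car 106→Route 7, Car 44→Route 3, Car 58→Route 4 = 708 km.
Checked against all permutations: 654 km is optimal.

Minimum total: 654 km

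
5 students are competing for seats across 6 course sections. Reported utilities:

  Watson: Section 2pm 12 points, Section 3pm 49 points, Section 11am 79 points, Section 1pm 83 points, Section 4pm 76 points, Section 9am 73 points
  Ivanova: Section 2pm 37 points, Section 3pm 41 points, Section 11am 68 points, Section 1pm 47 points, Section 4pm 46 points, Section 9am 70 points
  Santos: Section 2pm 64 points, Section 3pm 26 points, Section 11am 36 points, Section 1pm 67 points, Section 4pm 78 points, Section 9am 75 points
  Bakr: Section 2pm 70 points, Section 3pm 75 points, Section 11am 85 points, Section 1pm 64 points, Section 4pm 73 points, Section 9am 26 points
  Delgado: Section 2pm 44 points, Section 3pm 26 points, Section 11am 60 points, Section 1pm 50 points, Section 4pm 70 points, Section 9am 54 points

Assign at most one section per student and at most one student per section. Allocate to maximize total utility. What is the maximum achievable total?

Optimal: Watson→Section 1pm (83 points), Ivanova→Section 9am (70 points), Santos→Section 2pm (64 points), Bakr→Section 11am (85 points), Delgado→Section 4pm (70 points) — total 83+70+64+85+70 = 372 points.
Max-entry greedy (repeatedly take the single best remaining cell) gives 360 points, worse by 12.
Swapping Delgado↔Santos (Delgado→Section 2pm 44 points, Santos→Section 4pm 78 points) loses 12.
No other one-to-one assignment exceeds 372 points.

Max total: 372 points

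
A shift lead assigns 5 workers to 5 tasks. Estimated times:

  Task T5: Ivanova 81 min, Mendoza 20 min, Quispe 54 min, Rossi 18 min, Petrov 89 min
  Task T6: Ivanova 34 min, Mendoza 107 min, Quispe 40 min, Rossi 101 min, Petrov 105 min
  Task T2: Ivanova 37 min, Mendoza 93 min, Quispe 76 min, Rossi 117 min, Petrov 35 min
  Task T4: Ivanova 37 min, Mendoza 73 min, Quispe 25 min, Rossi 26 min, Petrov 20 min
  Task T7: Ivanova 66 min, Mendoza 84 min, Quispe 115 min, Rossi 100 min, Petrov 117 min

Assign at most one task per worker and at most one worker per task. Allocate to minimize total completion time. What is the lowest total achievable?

Optimal: Ivanova→Task T7 (66 min), Mendoza→Task T5 (20 min), Quispe→Task T6 (40 min), Rossi→Task T4 (26 min), Petrov→Task T2 (35 min) — total 66+20+40+26+35 = 187 min.
Min-entry greedy (repeatedly take the single cheapest remaining cell) gives 232 min, worse by 45.
Next-best assignment: Ivanova→Task T6, Mendoza→Task T7, Quispe→Task T4, Rossi→Task T5, Petrov→Task T2 = 196 min.
Swapping Ivanova↔Petrov (Ivanova→Task T2 37 min, Petrov→Task T7 117 min) adds 53.
No other one-to-one assignment undercuts 187 min.

Min total: 187 min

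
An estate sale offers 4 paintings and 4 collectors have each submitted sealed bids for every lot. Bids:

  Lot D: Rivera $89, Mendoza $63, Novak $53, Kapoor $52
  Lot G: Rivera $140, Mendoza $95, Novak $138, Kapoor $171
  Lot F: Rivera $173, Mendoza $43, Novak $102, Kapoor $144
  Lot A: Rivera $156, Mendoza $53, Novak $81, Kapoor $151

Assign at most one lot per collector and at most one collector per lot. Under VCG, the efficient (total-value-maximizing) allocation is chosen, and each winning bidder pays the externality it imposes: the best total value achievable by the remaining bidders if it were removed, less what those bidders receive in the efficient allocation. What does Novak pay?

Efficient allocation: Rivera→Lot F ($173), Mendoza→Lot D ($63), Novak→Lot G ($138), Kapoor→Lot A ($151); total welfare W = $525.
Novak receives Lot G at value $138, so the others get W − 138 = $387.
Without Novak: best allocation of the remaining 3 bidders over all 4 lots is Rivera→Lot F ($173), Mendoza→Lot G ($95), Kapoor→Lot A ($151), total $419.
VCG payment = (others' best without Novak) − (others' welfare with Novak) = 419 − 387 = $32.

Novak pays $32.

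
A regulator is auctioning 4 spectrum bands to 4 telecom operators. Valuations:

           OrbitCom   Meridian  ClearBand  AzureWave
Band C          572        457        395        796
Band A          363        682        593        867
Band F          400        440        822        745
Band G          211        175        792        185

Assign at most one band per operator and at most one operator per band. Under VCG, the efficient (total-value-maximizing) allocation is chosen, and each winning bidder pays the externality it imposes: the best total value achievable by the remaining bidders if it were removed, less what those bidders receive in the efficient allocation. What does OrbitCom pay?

Efficient allocation: OrbitCom→Band C ($572M), Meridian→Band A ($682M), ClearBand→Band G ($792M), AzureWave→Band F ($745M); total welfare W = $2791M.
OrbitCom receives Band C at value $572M, so the others get W − 572 = $2219M.
Without OrbitCom: best allocation of the remaining 3 bidders over all 4 bands is Meridian→Band A ($682M), ClearBand→Band F ($822M), AzureWave→Band C ($796M), total $2300M.
VCG payment = (others' best without OrbitCom) − (others' welfare with OrbitCom) = 2300 − 2219 = $81M.

OrbitCom pays $81M.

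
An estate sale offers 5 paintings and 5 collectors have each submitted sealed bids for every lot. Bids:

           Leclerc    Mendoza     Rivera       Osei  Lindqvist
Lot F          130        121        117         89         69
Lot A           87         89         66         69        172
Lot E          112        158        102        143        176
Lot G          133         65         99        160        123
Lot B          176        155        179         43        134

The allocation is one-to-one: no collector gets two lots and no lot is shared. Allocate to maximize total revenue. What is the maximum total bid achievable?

Optimal: Leclerc→Lot F ($130), Mendoza→Lot E ($158), Rivera→Lot B ($179), Osei→Lot G ($160), Lindqvist→Lot A ($172) — total 130+158+179+160+172 = $799.
Max-entry greedy (repeatedly take the single best remaining cell) gives $734, worse by 65.
Swapping Leclerc↔Osei (Leclerc→Lot G $133, Osei→Lot F $89) loses 68.
Every other assignment is strictly worse.

Max total: $799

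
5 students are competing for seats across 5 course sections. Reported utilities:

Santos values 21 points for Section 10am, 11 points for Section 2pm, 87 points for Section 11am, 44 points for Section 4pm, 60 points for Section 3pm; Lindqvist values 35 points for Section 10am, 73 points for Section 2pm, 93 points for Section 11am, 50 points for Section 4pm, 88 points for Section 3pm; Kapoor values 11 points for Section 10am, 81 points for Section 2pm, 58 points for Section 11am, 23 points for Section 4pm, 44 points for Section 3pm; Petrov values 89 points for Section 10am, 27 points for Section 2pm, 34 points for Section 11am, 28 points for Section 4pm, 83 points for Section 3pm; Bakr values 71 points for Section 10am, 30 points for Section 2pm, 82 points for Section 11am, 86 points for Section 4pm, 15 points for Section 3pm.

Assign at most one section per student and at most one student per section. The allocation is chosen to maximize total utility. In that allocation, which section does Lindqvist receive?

Lindqvist receives Section 3pm.

Optimal: Santos→Section 11am (87 points), Lindqvist→Section 3pm (88 points), Kapoor→Section 2pm (81 points), Petrov→Section 10am (89 points), Bakr→Section 4pm (86 points) — total 87+88+81+89+86 = 431 points.
Column-greedy (each section in turn goes to its best remaining student) gives 409 points, worse by 22.
Swapping Lindqvist↔Bakr (Lindqvist→Section 4pm 50 points, Bakr→Section 3pm 15 points) loses 109.
Every other assignment is strictly worse.
Lindqvist's own top section is Section 11am (93 points), but forcing Lindqvist→Section 11am and reassigning the rest optimally gives only 409 points — worse by 22.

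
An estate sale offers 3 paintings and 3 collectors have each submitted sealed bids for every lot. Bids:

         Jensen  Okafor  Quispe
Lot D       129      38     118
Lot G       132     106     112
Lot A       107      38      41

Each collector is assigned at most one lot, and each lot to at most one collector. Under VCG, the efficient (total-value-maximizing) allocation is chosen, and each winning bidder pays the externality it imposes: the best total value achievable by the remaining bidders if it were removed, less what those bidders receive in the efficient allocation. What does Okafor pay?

Okafor pays $25.

Efficient allocation: Jensen→Lot A ($107), Okafor→Lot G ($106), Quispe→Lot D ($118); total welfare W = $331.
Okafor receives Lot G at value $106, so the others get W − 106 = $225.
Without Okafor: best allocation of the remaining 2 bidders over all 3 lots is Jensen→Lot G ($132), Quispe→Lot D ($118), total $250.
VCG payment = (others' best without Okafor) − (others' welfare with Okafor) = 250 − 225 = $25.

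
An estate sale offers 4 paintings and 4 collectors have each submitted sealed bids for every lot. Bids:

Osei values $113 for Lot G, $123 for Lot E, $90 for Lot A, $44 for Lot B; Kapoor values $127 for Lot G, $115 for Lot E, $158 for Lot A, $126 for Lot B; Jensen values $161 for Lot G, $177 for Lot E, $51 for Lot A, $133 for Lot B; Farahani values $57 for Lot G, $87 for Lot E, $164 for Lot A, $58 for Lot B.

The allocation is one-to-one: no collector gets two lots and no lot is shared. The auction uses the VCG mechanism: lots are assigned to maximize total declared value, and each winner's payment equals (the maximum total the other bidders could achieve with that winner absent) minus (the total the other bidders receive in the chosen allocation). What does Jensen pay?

Jensen pays $11.

Efficient allocation: Osei→Lot G ($113), Kapoor→Lot B ($126), Jensen→Lot E ($177), Farahani→Lot A ($164); total welfare W = $580.
Jensen receives Lot E at value $177, so the others get W − 177 = $403.
Without Jensen: best allocation of the remaining 3 bidders over all 4 lots is Osei→Lot E ($123), Kapoor→Lot G ($127), Farahani→Lot A ($164), total $414.
VCG payment = (others' best without Jensen) − (others' welfare with Jensen) = 414 − 403 = $11.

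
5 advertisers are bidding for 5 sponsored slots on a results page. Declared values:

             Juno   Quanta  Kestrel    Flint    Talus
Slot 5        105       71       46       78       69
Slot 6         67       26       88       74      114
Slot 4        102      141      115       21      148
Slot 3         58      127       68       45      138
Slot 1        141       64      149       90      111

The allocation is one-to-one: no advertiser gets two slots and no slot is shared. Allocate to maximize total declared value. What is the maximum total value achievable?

This is a one-to-one assignment (maximum-weight bipartite matching).
Optimal: Juno→Slot 5 ($105), Quanta→Slot 4 ($141), Kestrel→Slot 1 ($149), Flint→Slot 6 ($74), Talus→Slot 3 ($138) — total 105+141+149+74+138 = $607.
Row-greedy (each advertiser in turn takes its best remaining slot) gives $586, worse by 21.
Next-best assignment: Juno→Slot 5, Quanta→Slot 3, Kestrel→Slot 1, Flint→Slot 6, Talus→Slot 4 = $603.

Max total: $607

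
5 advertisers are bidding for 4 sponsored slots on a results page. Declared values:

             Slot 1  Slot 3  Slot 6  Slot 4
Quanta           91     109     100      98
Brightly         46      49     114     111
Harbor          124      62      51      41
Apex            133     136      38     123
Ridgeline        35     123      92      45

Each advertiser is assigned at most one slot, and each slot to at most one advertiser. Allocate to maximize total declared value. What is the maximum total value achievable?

Maximum total: $484

This is the linear assignment problem.
Optimal: Harbor→Slot 1 ($124), Ridgeline→Slot 3 ($123), Brightly→Slot 6 ($114), Apex→Slot 4 ($123) — total 124+123+114+123 = $484.
Next-best assignment: Harbor→Slot 1, Apex→Slot 3, Brightly→Slot 6, Quanta→Slot 4 = $472.
No other one-to-one assignment exceeds $484.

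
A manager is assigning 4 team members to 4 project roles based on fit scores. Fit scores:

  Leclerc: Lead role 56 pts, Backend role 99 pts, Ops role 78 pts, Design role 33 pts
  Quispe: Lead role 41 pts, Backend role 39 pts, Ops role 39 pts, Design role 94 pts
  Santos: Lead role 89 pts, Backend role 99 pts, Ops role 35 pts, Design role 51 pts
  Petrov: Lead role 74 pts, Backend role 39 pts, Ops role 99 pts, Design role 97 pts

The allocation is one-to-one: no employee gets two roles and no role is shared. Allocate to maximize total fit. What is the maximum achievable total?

Maximum total: 381 pts

Optimal: Leclerc→Backend role (99 pts), Quispe→Design role (94 pts), Santos→Lead role (89 pts), Petrov→Ops role (99 pts) — total 99+94+89+99 = 381 pts.
Next-best assignment: Leclerc→Lead role, Quispe→Design role, Santos→Backend role, Petrov→Ops role = 348 pts.
Checked against all permutations: 381 pts is optimal.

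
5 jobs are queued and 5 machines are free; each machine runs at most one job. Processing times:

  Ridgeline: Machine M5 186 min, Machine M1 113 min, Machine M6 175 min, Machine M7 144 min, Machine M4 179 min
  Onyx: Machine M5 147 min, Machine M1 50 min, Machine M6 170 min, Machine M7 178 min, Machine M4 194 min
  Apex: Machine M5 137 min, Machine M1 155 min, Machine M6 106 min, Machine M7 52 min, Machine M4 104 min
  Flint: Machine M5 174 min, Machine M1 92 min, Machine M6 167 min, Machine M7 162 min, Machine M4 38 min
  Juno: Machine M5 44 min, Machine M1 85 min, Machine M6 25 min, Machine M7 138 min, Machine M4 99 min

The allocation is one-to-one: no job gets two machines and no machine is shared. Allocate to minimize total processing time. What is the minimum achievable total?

Min total: 351 min

This is a one-to-one assignment (minimum-cost bipartite matching).
Optimal: Ridgeline→Machine M5 (186 min), Onyx→Machine M1 (50 min), Apex→Machine M7 (52 min), Flint→Machine M4 (38 min), Juno→Machine M6 (25 min) — total 186+50+52+38+25 = 351 min.
Column-greedy (each machine in turn goes to its cheapest remaining job) gives 382 min, worse by 31.
Next-best assignment: Ridgeline→Machine M6, Onyx→Machine M1, Apex→Machine M7, Flint→Machine M4, Juno→Machine M5 = 359 min.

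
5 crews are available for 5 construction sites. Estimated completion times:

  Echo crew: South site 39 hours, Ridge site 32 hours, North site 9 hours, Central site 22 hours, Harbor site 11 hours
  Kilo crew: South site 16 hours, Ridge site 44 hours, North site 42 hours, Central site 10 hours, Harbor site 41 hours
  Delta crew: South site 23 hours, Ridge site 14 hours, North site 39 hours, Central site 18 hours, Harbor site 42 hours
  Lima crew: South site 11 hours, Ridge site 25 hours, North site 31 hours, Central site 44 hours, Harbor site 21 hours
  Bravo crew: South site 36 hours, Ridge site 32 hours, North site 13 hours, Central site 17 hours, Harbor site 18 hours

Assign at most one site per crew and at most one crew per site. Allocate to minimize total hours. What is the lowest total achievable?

Optimal: Echo crew→Harbor site (11 hours), Kilo crew→Central site (10 hours), Delta crew→Ridge site (14 hours), Lima crew→South site (11 hours), Bravo crew→North site (13 hours) — total 11+10+14+11+13 = 59 hours.
Row-greedy (each crew in turn takes its cheapest remaining site) gives 62 hours, worse by 3.
Next-best assignment: Echo crew→North site, Kilo crew→Central site, Delta crew→Ridge site, Lima crew→South site, Bravo crew→Harbor site = 62 hours.
Every other assignment is strictly worse.

Minimum total: 59 hours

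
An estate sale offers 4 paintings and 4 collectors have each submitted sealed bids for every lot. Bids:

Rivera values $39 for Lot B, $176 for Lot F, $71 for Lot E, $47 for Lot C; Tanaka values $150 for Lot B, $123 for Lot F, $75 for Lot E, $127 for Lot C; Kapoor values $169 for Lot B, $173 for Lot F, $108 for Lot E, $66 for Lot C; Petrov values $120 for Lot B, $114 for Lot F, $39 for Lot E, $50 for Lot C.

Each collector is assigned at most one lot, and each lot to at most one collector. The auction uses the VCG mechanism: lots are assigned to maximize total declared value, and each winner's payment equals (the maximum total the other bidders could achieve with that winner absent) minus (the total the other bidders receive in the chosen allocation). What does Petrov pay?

Efficient allocation: Rivera→Lot F ($176), Tanaka→Lot C ($127), Kapoor→Lot E ($108), Petrov→Lot B ($120); total welfare W = $531.
Petrov receives Lot B at value $120, so the others get W − 120 = $411.
Without Petrov: best allocation of the remaining 3 bidders over all 4 lots is Rivera→Lot F ($176), Tanaka→Lot C ($127), Kapoor→Lot B ($169), total $472.
VCG payment = (others' best without Petrov) − (others' welfare with Petrov) = 472 − 411 = $61.

Petrov pays $61.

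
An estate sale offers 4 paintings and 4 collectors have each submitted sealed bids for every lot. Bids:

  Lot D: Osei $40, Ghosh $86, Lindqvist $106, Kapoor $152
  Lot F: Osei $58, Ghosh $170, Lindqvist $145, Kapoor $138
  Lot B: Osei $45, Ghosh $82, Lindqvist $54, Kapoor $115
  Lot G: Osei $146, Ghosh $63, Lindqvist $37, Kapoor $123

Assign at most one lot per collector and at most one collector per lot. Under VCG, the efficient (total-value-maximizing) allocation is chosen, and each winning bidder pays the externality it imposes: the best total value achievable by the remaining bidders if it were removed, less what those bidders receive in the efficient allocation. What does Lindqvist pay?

Lindqvist pays $37.

Efficient allocation: Osei→Lot G ($146), Ghosh→Lot F ($170), Lindqvist→Lot D ($106), Kapoor→Lot B ($115); total welfare W = $537.
Lindqvist receives Lot D at value $106, so the others get W − 106 = $431.
Without Lindqvist: best allocation of the remaining 3 bidders over all 4 lots is Osei→Lot G ($146), Ghosh→Lot F ($170), Kapoor→Lot D ($152), total $468.
VCG payment = (others' best without Lindqvist) − (others' welfare with Lindqvist) = 468 − 431 = $37.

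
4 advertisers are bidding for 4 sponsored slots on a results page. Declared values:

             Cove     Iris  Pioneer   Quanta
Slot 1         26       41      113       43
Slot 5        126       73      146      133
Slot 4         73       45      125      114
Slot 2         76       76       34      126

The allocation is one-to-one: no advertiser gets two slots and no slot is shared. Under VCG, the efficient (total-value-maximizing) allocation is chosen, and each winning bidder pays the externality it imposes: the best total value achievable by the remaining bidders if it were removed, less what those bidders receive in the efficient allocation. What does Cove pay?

Cove pays $33.

Efficient allocation: Cove→Slot 5 ($126), Iris→Slot 2 ($76), Pioneer→Slot 1 ($113), Quanta→Slot 4 ($114); total welfare W = $429.
Cove receives Slot 5 at value $126, so the others get W − 126 = $303.
Without Cove: best allocation of the remaining 3 bidders over all 4 slots is Iris→Slot 2 ($76), Pioneer→Slot 5 ($146), Quanta→Slot 4 ($114), total $336.
VCG payment = (others' best without Cove) − (others' welfare with Cove) = 336 − 303 = $33.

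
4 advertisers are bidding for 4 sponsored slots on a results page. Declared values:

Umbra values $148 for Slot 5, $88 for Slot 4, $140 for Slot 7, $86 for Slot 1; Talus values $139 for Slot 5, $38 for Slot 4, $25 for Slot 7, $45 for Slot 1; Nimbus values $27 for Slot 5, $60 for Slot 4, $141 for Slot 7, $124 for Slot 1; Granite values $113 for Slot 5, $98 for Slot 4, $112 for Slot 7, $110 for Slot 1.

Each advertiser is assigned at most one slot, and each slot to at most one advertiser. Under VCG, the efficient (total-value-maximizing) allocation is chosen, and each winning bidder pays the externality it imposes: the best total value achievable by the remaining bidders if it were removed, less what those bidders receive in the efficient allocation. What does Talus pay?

Efficient allocation: Umbra→Slot 7 ($140), Talus→Slot 5 ($139), Nimbus→Slot 1 ($124), Granite→Slot 4 ($98); total welfare W = $501.
Talus receives Slot 5 at value $139, so the others get W − 139 = $362.
Without Talus: best allocation of the remaining 3 bidders over all 4 slots is Umbra→Slot 5 ($148), Nimbus→Slot 7 ($141), Granite→Slot 1 ($110), total $399.
VCG payment = (others' best without Talus) − (others' welfare with Talus) = 399 − 362 = $37.

Talus pays $37.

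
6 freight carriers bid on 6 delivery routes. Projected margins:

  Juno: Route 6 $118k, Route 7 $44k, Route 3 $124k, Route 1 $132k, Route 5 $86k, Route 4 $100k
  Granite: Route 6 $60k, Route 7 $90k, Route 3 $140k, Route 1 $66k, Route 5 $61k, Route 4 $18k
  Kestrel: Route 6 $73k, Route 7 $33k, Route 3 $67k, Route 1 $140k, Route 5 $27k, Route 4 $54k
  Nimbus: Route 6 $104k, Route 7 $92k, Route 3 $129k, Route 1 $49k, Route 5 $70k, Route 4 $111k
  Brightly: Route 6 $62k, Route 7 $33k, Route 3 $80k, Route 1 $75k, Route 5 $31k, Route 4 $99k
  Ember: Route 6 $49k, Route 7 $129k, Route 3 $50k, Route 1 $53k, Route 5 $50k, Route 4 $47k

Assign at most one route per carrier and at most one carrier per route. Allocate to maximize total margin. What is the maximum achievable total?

Treat this as an assignment problem: match each carrier to one route.
Optimal: Juno→Route 5 ($86k), Granite→Route 3 ($140k), Kestrel→Route 1 ($140k), Nimbus→Route 6 ($104k), Brightly→Route 4 ($99k), Ember→Route 7 ($129k) — total 86+140+140+104+99+129 = $698k.
Next-best assignment: Juno→Route 6, Granite→Route 3, Kestrel→Route 1, Nimbus→Route 5, Brightly→Route 4, Ember→Route 7 = $696k.
Swapping Ember↔Granite (Ember→Route 3 $50k, Granite→Route 7 $90k) loses 129.
Every other assignment is strictly worse.

Maximum total: $698k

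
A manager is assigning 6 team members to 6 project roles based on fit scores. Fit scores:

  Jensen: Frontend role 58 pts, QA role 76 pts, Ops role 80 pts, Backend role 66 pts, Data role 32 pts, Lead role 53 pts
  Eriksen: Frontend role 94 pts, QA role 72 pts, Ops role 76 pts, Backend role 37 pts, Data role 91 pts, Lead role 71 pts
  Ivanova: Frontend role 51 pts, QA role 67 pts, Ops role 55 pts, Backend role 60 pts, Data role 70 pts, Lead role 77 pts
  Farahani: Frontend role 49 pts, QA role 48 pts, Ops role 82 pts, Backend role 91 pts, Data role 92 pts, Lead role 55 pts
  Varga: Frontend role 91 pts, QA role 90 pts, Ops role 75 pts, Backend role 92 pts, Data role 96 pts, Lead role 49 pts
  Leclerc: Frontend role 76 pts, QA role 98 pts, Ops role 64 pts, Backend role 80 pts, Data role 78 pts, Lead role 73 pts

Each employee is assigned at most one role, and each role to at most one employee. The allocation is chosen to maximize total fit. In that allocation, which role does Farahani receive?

This is a one-to-one assignment (maximum-weight bipartite matching).
Optimal: Jensen→Ops role (80 pts), Eriksen→Frontend role (94 pts), Ivanova→Lead role (77 pts), Farahani→Backend role (91 pts), Varga→Data role (96 pts), Leclerc→QA role (98 pts) — total 80+94+77+91+96+98 = 536 pts.
Row-greedy (each employee in turn takes its best remaining role) gives 533 pts, worse by 3.
Farahani's own top role is Data role (92 pts), but forcing Farahani→Data role and reassigning the rest optimally gives only 533 pts — worse by 3.

Farahani receives Backend role.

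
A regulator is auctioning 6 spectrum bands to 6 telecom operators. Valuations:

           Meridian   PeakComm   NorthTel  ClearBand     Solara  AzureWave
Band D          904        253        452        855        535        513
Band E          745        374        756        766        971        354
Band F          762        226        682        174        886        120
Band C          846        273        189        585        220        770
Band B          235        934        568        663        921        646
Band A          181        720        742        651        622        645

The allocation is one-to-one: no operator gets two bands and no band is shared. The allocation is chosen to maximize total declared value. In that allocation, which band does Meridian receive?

Meridian receives Band F.

Optimal: Meridian→Band F ($762M), PeakComm→Band B ($934M), NorthTel→Band A ($742M), ClearBand→Band D ($855M), Solara→Band E ($971M), AzureWave→Band C ($770M) — total 762+934+742+855+971+770 = $5034M.
Column-greedy (each band in turn goes to its best remaining operator) gives $4912M, worse by 122.
No other one-to-one assignment exceeds $5034M.
Meridian's own top band is Band D ($904M), but forcing Meridian→Band D and reassigning the rest optimally gives only $5002M — worse by 32.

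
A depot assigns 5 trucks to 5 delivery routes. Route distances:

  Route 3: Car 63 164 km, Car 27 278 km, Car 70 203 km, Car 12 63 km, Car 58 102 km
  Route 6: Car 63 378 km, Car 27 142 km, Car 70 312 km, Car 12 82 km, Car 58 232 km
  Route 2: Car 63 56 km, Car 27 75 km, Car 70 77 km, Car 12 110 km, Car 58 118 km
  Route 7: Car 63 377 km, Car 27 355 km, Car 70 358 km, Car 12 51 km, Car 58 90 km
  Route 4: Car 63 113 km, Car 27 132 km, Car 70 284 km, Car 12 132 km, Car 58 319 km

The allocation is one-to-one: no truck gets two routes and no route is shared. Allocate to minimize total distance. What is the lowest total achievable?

This is a one-to-one assignment (minimum-cost bipartite matching).
Optimal: Car 63→Route 4 (113 km), Car 27→Route 6 (142 km), Car 70→Route 2 (77 km), Car 12→Route 3 (63 km), Car 58→Route 7 (90 km) — total 113+142+77+63+90 = 485 km.
Column-greedy (each route in turn goes to its cheapest remaining truck) gives 635 km, worse by 150.
Swapping Car 27↔Car 58 (Car 27→Route 7 355 km, Car 58→Route 6 232 km) adds 355.

Minimum total: 485 km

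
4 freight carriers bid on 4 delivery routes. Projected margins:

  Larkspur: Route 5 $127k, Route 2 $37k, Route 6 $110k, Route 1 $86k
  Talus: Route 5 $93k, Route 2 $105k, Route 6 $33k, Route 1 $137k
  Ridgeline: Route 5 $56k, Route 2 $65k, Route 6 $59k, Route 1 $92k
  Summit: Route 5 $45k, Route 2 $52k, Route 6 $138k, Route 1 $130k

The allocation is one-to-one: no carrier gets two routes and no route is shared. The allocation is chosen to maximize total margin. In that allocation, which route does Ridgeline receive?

Ridgeline receives Route 2.

Optimal: Larkspur→Route 5 ($127k), Talus→Route 1 ($137k), Ridgeline→Route 2 ($65k), Summit→Route 6 ($138k) — total 127+137+65+138 = $467k.
Column-greedy (each route in turn goes to its best remaining carrier) gives $462k, worse by 5.
Next-best assignment: Larkspur→Route 5, Talus→Route 2, Ridgeline→Route 1, Summit→Route 6 = $462k.
Swapping Ridgeline↔Larkspur (Ridgeline→Route 5 $56k, Larkspur→Route 2 $37k) loses 99.
No other one-to-one assignment exceeds $467k.
Ridgeline's own top route is Route 1 ($92k), but forcing Ridgeline→Route 1 and reassigning the rest optimally gives only $462k — worse by 5.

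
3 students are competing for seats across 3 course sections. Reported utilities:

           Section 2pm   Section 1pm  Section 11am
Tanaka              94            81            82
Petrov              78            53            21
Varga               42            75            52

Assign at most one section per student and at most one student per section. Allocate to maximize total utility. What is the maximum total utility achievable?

This is the linear assignment problem.
Optimal: Tanaka→Section 11am (82 points), Petrov→Section 2pm (78 points), Varga→Section 1pm (75 points) — total 82+78+75 = 235 points.
Column-greedy (each section in turn goes to its best remaining student) gives 190 points, worse by 45.
Next-best assignment: Tanaka→Section 1pm, Petrov→Section 2pm, Varga→Section 11am = 211 points.
Swapping Petrov↔Tanaka (Petrov→Section 11am 21 points, Tanaka→Section 2pm 94 points) loses 45.

Maximum total: 235 points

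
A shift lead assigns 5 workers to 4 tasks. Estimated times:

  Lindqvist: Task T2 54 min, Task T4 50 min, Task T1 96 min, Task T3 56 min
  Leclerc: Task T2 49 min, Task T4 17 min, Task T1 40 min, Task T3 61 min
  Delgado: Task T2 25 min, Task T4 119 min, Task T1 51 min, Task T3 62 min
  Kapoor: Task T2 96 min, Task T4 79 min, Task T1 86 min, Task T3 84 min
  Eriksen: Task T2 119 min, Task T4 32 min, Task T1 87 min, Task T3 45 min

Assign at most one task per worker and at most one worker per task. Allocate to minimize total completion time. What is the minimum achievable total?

Minimum total: 153 min

Optimal: Delgado→Task T2 (25 min), Eriksen→Task T4 (32 min), Leclerc→Task T1 (40 min), Lindqvist→Task T3 (56 min) — total 25+32+40+56 = 153 min.
Column-greedy (each task in turn goes to its cheapest remaining worker) gives 173 min, worse by 20.
Next-best assignment: Delgado→Task T2, Lindqvist→Task T4, Leclerc→Task T1, Eriksen→Task T3 = 160 min.
No other one-to-one assignment undercuts 153 min.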